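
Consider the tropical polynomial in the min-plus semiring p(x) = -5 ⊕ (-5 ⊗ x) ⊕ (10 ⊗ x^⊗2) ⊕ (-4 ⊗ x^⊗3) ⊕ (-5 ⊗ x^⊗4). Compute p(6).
p(6) = -5

A tropical monomial a ⊗ x^⊗i evaluates to a + i · x. Evaluating each term at x = 6:
  Term 0 contributes -5 + 0 · 6 = -5
  Term 1 contributes -5 + 1 · 6 = 1
  Term 2 contributes 10 + 2 · 6 = 22
  Term 3 contributes -4 + 3 · 6 = 14
  Term 4 contributes -5 + 4 · 6 = 19
p(6) = ⊕ of these = min[-5, 1, 22, 14, 19] = -5.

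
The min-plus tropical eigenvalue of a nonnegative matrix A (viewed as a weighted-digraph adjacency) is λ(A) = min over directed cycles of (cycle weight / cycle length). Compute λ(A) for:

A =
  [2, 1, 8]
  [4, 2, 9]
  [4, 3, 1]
λ(A) = 1

Enumerate directed cycles and compute their means (weight / length). Sample:
  cycle 0 → 0: weight = 2, length = 1, mean = 2/1 ≈ 2.000
  cycle 1 → 1: weight = 2, length = 1, mean = 2/1 ≈ 2.000
  cycle 2 → 2: weight = 1, length = 1, mean = 1/1 ≈ 1.000
  cycle 0 → 1 → 0: weight = 5, length = 2, mean = 5/2 ≈ 2.500
  cycle 0 → 2 → 0: weight = 12, length = 2, mean = 12/2 ≈ 6.000
  cycle 1 → 0 → 1: weight = 5, length = 2, mean = 5/2 ≈ 2.500
Minimum mean = 1.000, attained e.g. along the cycle 2 → 2 with weight 1 and length 1. So λ(A) = 1/1 = 1.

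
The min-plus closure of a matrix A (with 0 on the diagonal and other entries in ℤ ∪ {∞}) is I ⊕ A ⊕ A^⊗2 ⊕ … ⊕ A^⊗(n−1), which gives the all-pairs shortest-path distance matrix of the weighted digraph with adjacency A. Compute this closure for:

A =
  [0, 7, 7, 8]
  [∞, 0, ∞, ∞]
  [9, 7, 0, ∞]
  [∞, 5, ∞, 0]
Closure =
  [0, 7, 7, 8]
  [∞, 0, ∞, ∞]
  [9, 7, 0, 17]
  [∞, 5, ∞, 0]

This is the Floyd-Warshall all-pairs shortest-path computation. For each intermediate vertex k = 0, 1, …, 3, update dist[i][j] ← min(dist[i][j], dist[i][k] + dist[k][j]). The final matrix gives, for each (i, j), the minimum total weight of any directed path from i to j (possibly empty when i = j).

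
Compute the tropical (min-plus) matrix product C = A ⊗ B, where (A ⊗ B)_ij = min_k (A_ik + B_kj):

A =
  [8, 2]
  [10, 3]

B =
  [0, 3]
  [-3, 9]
A ⊗ B =
  [-1, 11]
  [0, 12]

Apply the min-plus product entry-by-entry:
  C[0][0] = min over k of (A[0][0] + B[0][0] = 8 + 0 = 8, A[0][1] + B[1][0] = 2 + -3 = -1) = -1 (attained at k = 1)
  C[0][1] = min over k of (A[0][0] + B[0][1] = 8 + 3 = 11, A[0][1] + B[1][1] = 2 + 9 = 11) = 11 (attained at k = 0)
  C[1][0] = min over k of (A[1][0] + B[0][0] = 10 + 0 = 10, A[1][1] + B[1][0] = 3 + -3 = 0) = 0 (attained at k = 1)
  C[1][1] = min over k of (A[1][0] + B[0][1] = 10 + 3 = 13, A[1][1] + B[1][1] = 3 + 9 = 12) = 12 (attained at k = 1)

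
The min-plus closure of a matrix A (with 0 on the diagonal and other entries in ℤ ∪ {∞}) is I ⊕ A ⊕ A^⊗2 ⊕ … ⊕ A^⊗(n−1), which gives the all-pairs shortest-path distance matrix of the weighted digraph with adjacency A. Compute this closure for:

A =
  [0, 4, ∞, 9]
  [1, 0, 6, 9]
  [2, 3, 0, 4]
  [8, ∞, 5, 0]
Closure =
  [0, 4, 10, 9]
  [1, 0, 6, 9]
  [2, 3, 0, 4]
  [7, 8, 5, 0]

This is the Floyd-Warshall all-pairs shortest-path computation. For each intermediate vertex k = 0, 1, …, 3, update dist[i][j] ← min(dist[i][j], dist[i][k] + dist[k][j]). The final matrix gives, for each (i, j), the minimum total weight of any directed path from i to j (possibly empty when i = j).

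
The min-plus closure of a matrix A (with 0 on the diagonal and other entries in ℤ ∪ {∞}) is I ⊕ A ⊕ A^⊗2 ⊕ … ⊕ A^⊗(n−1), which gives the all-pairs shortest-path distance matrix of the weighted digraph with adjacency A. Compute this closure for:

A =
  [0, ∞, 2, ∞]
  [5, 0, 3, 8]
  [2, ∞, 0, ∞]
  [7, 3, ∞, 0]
Closure =
  [0, ∞, 2, ∞]
  [5, 0, 3, 8]
  [2, ∞, 0, ∞]
  [7, 3, 6, 0]

This is the Floyd-Warshall all-pairs shortest-path computation. For each intermediate vertex k = 0, 1, …, 3, update dist[i][j] ← min(dist[i][j], dist[i][k] + dist[k][j]). The final matrix gives, for each (i, j), the minimum total weight of any directed path from i to j (possibly empty when i = j).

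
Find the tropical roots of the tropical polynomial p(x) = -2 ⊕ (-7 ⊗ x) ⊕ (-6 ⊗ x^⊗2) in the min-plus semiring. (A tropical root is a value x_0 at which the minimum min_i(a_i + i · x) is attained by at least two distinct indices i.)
Roots: {-1, 5}

Each tropical root is a break point of the lower envelope of the lines y = a_i + i · x (there are 3 lines, with slopes 0, 1, ..., 2). Only the lines that attain the minimum somewhere contribute to roots; other lines are dominated. Here the surviving (envelope) indices are i = 2, i = 1, i = 0.
Intersections between consecutive envelope lines give the roots: for adjacent envelope indices i < j the intersection is x = (a_i − a_j) / (j − i). Reading off the sorted break points: {-1, 5}.
Verification: at each break x_0, at least two indices attain the minimum of min_i(a_i + i · x_0).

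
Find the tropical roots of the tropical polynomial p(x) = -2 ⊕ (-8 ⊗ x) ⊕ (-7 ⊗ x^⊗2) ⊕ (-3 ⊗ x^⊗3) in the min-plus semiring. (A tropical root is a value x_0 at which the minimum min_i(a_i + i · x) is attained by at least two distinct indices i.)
Roots: {-4, -1, 6}

Each tropical root is a break point of the lower envelope of the lines y = a_i + i · x (there are 4 lines, with slopes 0, 1, ..., 3). Only the lines that attain the minimum somewhere contribute to roots; other lines are dominated. Here the surviving (envelope) indices are i = 3, i = 2, i = 1, i = 0.
Intersections between consecutive envelope lines give the roots: for adjacent envelope indices i < j the intersection is x = (a_i − a_j) / (j − i). Reading off the sorted break points: {-4, -1, 6}.
Verification: at each break x_0, at least two indices attain the minimum of min_i(a_i + i · x_0).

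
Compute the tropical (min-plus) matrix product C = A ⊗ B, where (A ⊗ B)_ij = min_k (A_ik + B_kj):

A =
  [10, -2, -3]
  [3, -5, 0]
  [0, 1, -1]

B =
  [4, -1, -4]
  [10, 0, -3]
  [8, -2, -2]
A ⊗ B =
  [5, -5, -5]
  [5, -5, -8]
  [4, -3, -4]

Apply the min-plus product entry-by-entry:
  C[0][0] = min over k of (A[0][0] + B[0][0] = 10 + 4 = 14, A[0][1] + B[1][0] = -2 + 10 = 8, A[0][2] + B[2][0] = -3 + 8 = 5) = 5 (attained at k = 2)
  C[0][1] = min over k of (A[0][0] + B[0][1] = 10 + -1 = 9, A[0][1] + B[1][1] = -2 + 0 = -2, A[0][2] + B[2][1] = -3 + -2 = -5) = -5 (attained at k = 2)
  C[0][2] = min over k of (A[0][0] + B[0][2] = 10 + -4 = 6, A[0][1] + B[1][2] = -2 + -3 = -5, A[0][2] + B[2][2] = -3 + -2 = -5) = -5 (attained at k = 1)
  C[1][0] = min over k of (A[1][0] + B[0][0] = 3 + 4 = 7, A[1][1] + B[1][0] = -5 + 10 = 5, A[1][2] + B[2][0] = 0 + 8 = 8) = 5 (attained at k = 1)
  C[1][1] = min over k of (A[1][0] + B[0][1] = 3 + -1 = 2, A[1][1] + B[1][1] = -5 + 0 = -5, A[1][2] + B[2][1] = 0 + -2 = -2) = -5 (attained at k = 1)
  C[1][2] = min over k of (A[1][0] + B[0][2] = 3 + -4 = -1, A[1][1] + B[1][2] = -5 + -3 = -8, A[1][2] + B[2][2] = 0 + -2 = -2) = -8 (attained at k = 1)
  C[2][0] = min over k of (A[2][0] + B[0][0] = 0 + 4 = 4, A[2][1] + B[1][0] = 1 + 10 = 11, A[2][2] + B[2][0] = -1 + 8 = 7) = 4 (attained at k = 0)
  C[2][1] = min over k of (A[2][0] + B[0][1] = 0 + -1 = -1, A[2][1] + B[1][1] = 1 + 0 = 1, A[2][2] + B[2][1] = -1 + -2 = -3) = -3 (attained at k = 2)
  C[2][2] = min over k of (A[2][0] + B[0][2] = 0 + -4 = -4, A[2][1] + B[1][2] = 1 + -3 = -2, A[2][2] + B[2][2] = -1 + -2 = -3) = -4 (attained at k = 0)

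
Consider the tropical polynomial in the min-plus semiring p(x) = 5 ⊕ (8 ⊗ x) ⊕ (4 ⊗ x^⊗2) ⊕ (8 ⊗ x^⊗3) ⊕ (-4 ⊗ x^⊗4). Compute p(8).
p(8) = 5

A tropical monomial a ⊗ x^⊗i evaluates to a + i · x. Evaluating each term at x = 8:
  Term 0 contributes 5 + 0 · 8 = 5
  Term 1 contributes 8 + 1 · 8 = 16
  Term 2 contributes 4 + 2 · 8 = 20
  Term 3 contributes 8 + 3 · 8 = 32
  Term 4 contributes -4 + 4 · 8 = 28
p(8) = ⊕ of these = min[5, 16, 20, 32, 28] = 5.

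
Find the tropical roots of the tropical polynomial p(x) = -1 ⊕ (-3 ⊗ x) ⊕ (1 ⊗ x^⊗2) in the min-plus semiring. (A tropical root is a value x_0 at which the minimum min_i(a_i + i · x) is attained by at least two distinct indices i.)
Roots: {-4, 2}

Each tropical root is a break point of the lower envelope of the lines y = a_i + i · x (there are 3 lines, with slopes 0, 1, ..., 2). Only the lines that attain the minimum somewhere contribute to roots; other lines are dominated. Here the surviving (envelope) indices are i = 2, i = 1, i = 0.
Intersections between consecutive envelope lines give the roots: for adjacent envelope indices i < j the intersection is x = (a_i − a_j) / (j − i). Reading off the sorted break points: {-4, 2}.
Verification: at each break x_0, at least two indices attain the minimum of min_i(a_i + i · x_0).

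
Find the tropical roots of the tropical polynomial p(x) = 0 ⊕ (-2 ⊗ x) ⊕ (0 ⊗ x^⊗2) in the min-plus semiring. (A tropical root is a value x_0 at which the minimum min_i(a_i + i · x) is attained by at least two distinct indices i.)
Roots: {-2, 2}

Each tropical root is a break point of the lower envelope of the lines y = a_i + i · x (there are 3 lines, with slopes 0, 1, ..., 2). Only the lines that attain the minimum somewhere contribute to roots; other lines are dominated. Here the surviving (envelope) indices are i = 2, i = 1, i = 0.
Intersections between consecutive envelope lines give the roots: for adjacent envelope indices i < j the intersection is x = (a_i − a_j) / (j − i). Reading off the sorted break points: {-2, 2}.
Verification: at each break x_0, at least two indices attain the minimum of min_i(a_i + i · x_0).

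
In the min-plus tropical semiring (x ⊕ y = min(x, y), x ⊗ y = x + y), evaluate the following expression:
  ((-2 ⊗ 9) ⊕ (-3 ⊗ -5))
((-2 ⊗ 9) ⊕ (-3 ⊗ -5)) = -8

Expand innermost to outermost. Recall ⊕ takes the minimum of its arguments and ⊗ takes their sum. Working out the expression ((-2 ⊗ 9) ⊕ (-3 ⊗ -5)) gives -8.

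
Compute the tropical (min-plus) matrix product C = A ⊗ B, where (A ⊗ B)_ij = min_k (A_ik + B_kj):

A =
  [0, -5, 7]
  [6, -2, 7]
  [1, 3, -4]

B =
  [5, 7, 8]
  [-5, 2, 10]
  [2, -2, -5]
A ⊗ B =
  [-10, -3, 2]
  [-7, 0, 2]
  [-2, -6, -9]

Apply the min-plus product entry-by-entry:
  C[0][0] = min over k of (A[0][0] + B[0][0] = 0 + 5 = 5, A[0][1] + B[1][0] = -5 + -5 = -10, A[0][2] + B[2][0] = 7 + 2 = 9) = -10 (attained at k = 1)
  C[0][1] = min over k of (A[0][0] + B[0][1] = 0 + 7 = 7, A[0][1] + B[1][1] = -5 + 2 = -3, A[0][2] + B[2][1] = 7 + -2 = 5) = -3 (attained at k = 1)
  C[0][2] = min over k of (A[0][0] + B[0][2] = 0 + 8 = 8, A[0][1] + B[1][2] = -5 + 10 = 5, A[0][2] + B[2][2] = 7 + -5 = 2) = 2 (attained at k = 2)
  C[1][0] = min over k of (A[1][0] + B[0][0] = 6 + 5 = 11, A[1][1] + B[1][0] = -2 + -5 = -7, A[1][2] + B[2][0] = 7 + 2 = 9) = -7 (attained at k = 1)
  C[1][1] = min over k of (A[1][0] + B[0][1] = 6 + 7 = 13, A[1][1] + B[1][1] = -2 + 2 = 0, A[1][2] + B[2][1] = 7 + -2 = 5) = 0 (attained at k = 1)
  C[1][2] = min over k of (A[1][0] + B[0][2] = 6 + 8 = 14, A[1][1] + B[1][2] = -2 + 10 = 8, A[1][2] + B[2][2] = 7 + -5 = 2) = 2 (attained at k = 2)
  C[2][0] = min over k of (A[2][0] + B[0][0] = 1 + 5 = 6, A[2][1] + B[1][0] = 3 + -5 = -2, A[2][2] + B[2][0] = -4 + 2 = -2) = -2 (attained at k = 1)
  C[2][1] = min over k of (A[2][0] + B[0][1] = 1 + 7 = 8, A[2][1] + B[1][1] = 3 + 2 = 5, A[2][2] + B[2][1] = -4 + -2 = -6) = -6 (attained at k = 2)
  C[2][2] = min over k of (A[2][0] + B[0][2] = 1 + 8 = 9, A[2][1] + B[1][2] = 3 + 10 = 13, A[2][2] + B[2][2] = -4 + -5 = -9) = -9 (attained at k = 2)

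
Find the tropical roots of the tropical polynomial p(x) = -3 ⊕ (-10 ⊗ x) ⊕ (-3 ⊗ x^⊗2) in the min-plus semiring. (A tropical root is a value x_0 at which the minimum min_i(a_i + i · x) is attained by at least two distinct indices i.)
Roots: {-7, 7}

Each tropical root is a break point of the lower envelope of the lines y = a_i + i · x (there are 3 lines, with slopes 0, 1, ..., 2). Only the lines that attain the minimum somewhere contribute to roots; other lines are dominated. Here the surviving (envelope) indices are i = 2, i = 1, i = 0.
Intersections between consecutive envelope lines give the roots: for adjacent envelope indices i < j the intersection is x = (a_i − a_j) / (j − i). Reading off the sorted break points: {-7, 7}.
Verification: at each break x_0, at least two indices attain the minimum of min_i(a_i + i · x_0).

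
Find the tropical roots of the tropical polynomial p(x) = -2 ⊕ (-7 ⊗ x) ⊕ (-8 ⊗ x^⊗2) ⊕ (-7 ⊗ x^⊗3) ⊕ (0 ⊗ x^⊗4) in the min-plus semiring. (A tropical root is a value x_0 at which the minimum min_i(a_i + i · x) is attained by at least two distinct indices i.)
Roots: {-7, -1, 1, 5}

Each tropical root is a break point of the lower envelope of the lines y = a_i + i · x (there are 5 lines, with slopes 0, 1, ..., 4). Only the lines that attain the minimum somewhere contribute to roots; other lines are dominated. Here the surviving (envelope) indices are i = 4, i = 3, i = 2, i = 1, i = 0.
Intersections between consecutive envelope lines give the roots: for adjacent envelope indices i < j the intersection is x = (a_i − a_j) / (j − i). Reading off the sorted break points: {-7, -1, 1, 5}.
Verification: at each break x_0, at least two indices attain the minimum of min_i(a_i + i · x_0).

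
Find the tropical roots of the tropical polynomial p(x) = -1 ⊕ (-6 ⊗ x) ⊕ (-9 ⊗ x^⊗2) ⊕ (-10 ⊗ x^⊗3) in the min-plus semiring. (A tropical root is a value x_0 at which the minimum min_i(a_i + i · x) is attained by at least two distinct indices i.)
Roots: {1, 3, 5}

Each tropical root is a break point of the lower envelope of the lines y = a_i + i · x (there are 4 lines, with slopes 0, 1, ..., 3). Only the lines that attain the minimum somewhere contribute to roots; other lines are dominated. Here the surviving (envelope) indices are i = 3, i = 2, i = 1, i = 0.
Intersections between consecutive envelope lines give the roots: for adjacent envelope indices i < j the intersection is x = (a_i − a_j) / (j − i). Reading off the sorted break points: {1, 3, 5}.
Verification: at each break x_0, at least two indices attain the minimum of min_i(a_i + i · x_0).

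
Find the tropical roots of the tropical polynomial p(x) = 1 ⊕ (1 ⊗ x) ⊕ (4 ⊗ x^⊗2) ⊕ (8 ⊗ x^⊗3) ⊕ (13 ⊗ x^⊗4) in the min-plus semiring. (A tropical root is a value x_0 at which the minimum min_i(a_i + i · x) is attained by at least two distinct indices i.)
Roots: {-5, -4, -3, 0}

Each tropical root is a break point of the lower envelope of the lines y = a_i + i · x (there are 5 lines, with slopes 0, 1, ..., 4). Only the lines that attain the minimum somewhere contribute to roots; other lines are dominated. Here the surviving (envelope) indices are i = 4, i = 3, i = 2, i = 1, i = 0.
Intersections between consecutive envelope lines give the roots: for adjacent envelope indices i < j the intersection is x = (a_i − a_j) / (j − i). Reading off the sorted break points: {-5, -4, -3, 0}.
Verification: at each break x_0, at least two indices attain the minimum of min_i(a_i + i · x_0).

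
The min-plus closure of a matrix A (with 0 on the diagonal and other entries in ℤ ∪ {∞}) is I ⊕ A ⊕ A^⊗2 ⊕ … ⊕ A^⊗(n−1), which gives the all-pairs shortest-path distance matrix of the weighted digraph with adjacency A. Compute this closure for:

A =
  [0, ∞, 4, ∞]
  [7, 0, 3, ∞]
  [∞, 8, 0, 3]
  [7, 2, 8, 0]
Closure =
  [0, 9, 4, 7]
  [7, 0, 3, 6]
  [10, 5, 0, 3]
  [7, 2, 5, 0]

This is the Floyd-Warshall all-pairs shortest-path computation. For each intermediate vertex k = 0, 1, …, 3, update dist[i][j] ← min(dist[i][j], dist[i][k] + dist[k][j]). The final matrix gives, for each (i, j), the minimum total weight of any directed path from i to j (possibly empty when i = j).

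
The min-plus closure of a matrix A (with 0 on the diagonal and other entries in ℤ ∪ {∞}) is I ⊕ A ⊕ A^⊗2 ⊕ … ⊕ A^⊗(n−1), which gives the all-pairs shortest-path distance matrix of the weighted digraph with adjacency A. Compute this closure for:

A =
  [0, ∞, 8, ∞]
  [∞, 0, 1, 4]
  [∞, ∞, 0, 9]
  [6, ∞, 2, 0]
Closure =
  [0, ∞, 8, 17]
  [10, 0, 1, 4]
  [15, ∞, 0, 9]
  [6, ∞, 2, 0]

This is the Floyd-Warshall all-pairs shortest-path computation. For each intermediate vertex k = 0, 1, …, 3, update dist[i][j] ← min(dist[i][j], dist[i][k] + dist[k][j]). The final matrix gives, for each (i, j), the minimum total weight of any directed path from i to j (possibly empty when i = j).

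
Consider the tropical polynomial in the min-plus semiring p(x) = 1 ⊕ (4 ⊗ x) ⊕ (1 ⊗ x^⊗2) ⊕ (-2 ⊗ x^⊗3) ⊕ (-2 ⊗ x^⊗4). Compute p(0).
p(0) = -2

A tropical monomial a ⊗ x^⊗i evaluates to a + i · x. Evaluating each term at x = 0:
  Term 0 contributes 1 + 0 · 0 = 1
  Term 1 contributes 4 + 1 · 0 = 4
  Term 2 contributes 1 + 2 · 0 = 1
  Term 3 contributes -2 + 3 · 0 = -2
  Term 4 contributes -2 + 4 · 0 = -2
p(0) = ⊕ of these = min[1, 4, 1, -2, -2] = -2.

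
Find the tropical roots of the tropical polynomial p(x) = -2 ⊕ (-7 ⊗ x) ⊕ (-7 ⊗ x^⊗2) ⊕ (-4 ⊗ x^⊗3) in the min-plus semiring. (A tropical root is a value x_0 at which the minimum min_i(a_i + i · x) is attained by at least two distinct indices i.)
Roots: {-3, 0, 5}

Each tropical root is a break point of the lower envelope of the lines y = a_i + i · x (there are 4 lines, with slopes 0, 1, ..., 3). Only the lines that attain the minimum somewhere contribute to roots; other lines are dominated. Here the surviving (envelope) indices are i = 3, i = 2, i = 1, i = 0.
Intersections between consecutive envelope lines give the roots: for adjacent envelope indices i < j the intersection is x = (a_i − a_j) / (j − i). Reading off the sorted break points: {-3, 0, 5}.
Verification: at each break x_0, at least two indices attain the minimum of min_i(a_i + i · x_0).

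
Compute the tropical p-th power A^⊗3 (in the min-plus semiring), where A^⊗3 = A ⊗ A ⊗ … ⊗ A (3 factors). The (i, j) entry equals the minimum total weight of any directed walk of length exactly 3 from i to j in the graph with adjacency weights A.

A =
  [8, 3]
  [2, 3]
A^⊗3 =
  [8, 8]
  [7, 8]

Each entry (A^⊗3)_ij equals the minimum over all length-3 walks i = v_0 → v_1 → … → v_3 = j of Σ_t A[v_t][v_{t+1}]. For example, for (i, j) = (0, 1) we minimise over 4 possible intermediate vertex sequences; the minimum is 8, attained along the walk 0 → 1 → 0 → 1.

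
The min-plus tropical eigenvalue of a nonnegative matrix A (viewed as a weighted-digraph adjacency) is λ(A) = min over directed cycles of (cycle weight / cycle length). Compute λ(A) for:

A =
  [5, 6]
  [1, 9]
λ(A) = 7/2

Enumerate directed cycles and compute their means (weight / length). Sample:
  cycle 0 → 0: weight = 5, length = 1, mean = 5/1 ≈ 5.000
  cycle 1 → 1: weight = 9, length = 1, mean = 9/1 ≈ 9.000
  cycle 0 → 1 → 0: weight = 7, length = 2, mean = 7/2 ≈ 3.500
  cycle 1 → 0 → 1: weight = 7, length = 2, mean = 7/2 ≈ 3.500
Minimum mean = 3.500, attained e.g. along the cycle 0 → 1 → 0 with weight 7 and length 2. So λ(A) = 7/2 = 7/2.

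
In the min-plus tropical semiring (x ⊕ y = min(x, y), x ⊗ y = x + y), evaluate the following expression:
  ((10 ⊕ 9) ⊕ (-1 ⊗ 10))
((10 ⊕ 9) ⊕ (-1 ⊗ 10)) = 9

Expand innermost to outermost. Recall ⊕ takes the minimum of its arguments and ⊗ takes their sum. Working out the expression ((10 ⊕ 9) ⊕ (-1 ⊗ 10)) gives 9.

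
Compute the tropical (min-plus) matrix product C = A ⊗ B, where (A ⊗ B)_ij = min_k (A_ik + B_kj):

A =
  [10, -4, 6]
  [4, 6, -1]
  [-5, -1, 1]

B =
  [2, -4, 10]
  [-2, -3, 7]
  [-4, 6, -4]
A ⊗ B =
  [-6, -7, 2]
  [-5, 0, -5]
  [-3, -9, -3]

Apply the min-plus product entry-by-entry:
  C[0][0] = min over k of (A[0][0] + B[0][0] = 10 + 2 = 12, A[0][1] + B[1][0] = -4 + -2 = -6, A[0][2] + B[2][0] = 6 + -4 = 2) = -6 (attained at k = 1)
  C[0][1] = min over k of (A[0][0] + B[0][1] = 10 + -4 = 6, A[0][1] + B[1][1] = -4 + -3 = -7, A[0][2] + B[2][1] = 6 + 6 = 12) = -7 (attained at k = 1)
  C[0][2] = min over k of (A[0][0] + B[0][2] = 10 + 10 = 20, A[0][1] + B[1][2] = -4 + 7 = 3, A[0][2] + B[2][2] = 6 + -4 = 2) = 2 (attained at k = 2)
  C[1][0] = min over k of (A[1][0] + B[0][0] = 4 + 2 = 6, A[1][1] + B[1][0] = 6 + -2 = 4, A[1][2] + B[2][0] = -1 + -4 = -5) = -5 (attained at k = 2)
  C[1][1] = min over k of (A[1][0] + B[0][1] = 4 + -4 = 0, A[1][1] + B[1][1] = 6 + -3 = 3, A[1][2] + B[2][1] = -1 + 6 = 5) = 0 (attained at k = 0)
  C[1][2] = min over k of (A[1][0] + B[0][2] = 4 + 10 = 14, A[1][1] + B[1][2] = 6 + 7 = 13, A[1][2] + B[2][2] = -1 + -4 = -5) = -5 (attained at k = 2)
  C[2][0] = min over k of (A[2][0] + B[0][0] = -5 + 2 = -3, A[2][1] + B[1][0] = -1 + -2 = -3, A[2][2] + B[2][0] = 1 + -4 = -3) = -3 (attained at k = 0)
  C[2][1] = min over k of (A[2][0] + B[0][1] = -5 + -4 = -9, A[2][1] + B[1][1] = -1 + -3 = -4, A[2][2] + B[2][1] = 1 + 6 = 7) = -9 (attained at k = 0)
  C[2][2] = min over k of (A[2][0] + B[0][2] = -5 + 10 = 5, A[2][1] + B[1][2] = -1 + 7 = 6, A[2][2] + B[2][2] = 1 + -4 = -3) = -3 (attained at k = 2)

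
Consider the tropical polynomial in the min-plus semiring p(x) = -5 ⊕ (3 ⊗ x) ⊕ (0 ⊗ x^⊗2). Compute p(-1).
p(-1) = -5

A tropical monomial a ⊗ x^⊗i evaluates to a + i · x. Evaluating each term at x = -1:
  Term 0 contributes -5 + 0 · -1 = -5
  Term 1 contributes 3 + 1 · -1 = 2
  Term 2 contributes 0 + 2 · -1 = -2
p(-1) = ⊕ of these = min[-5, 2, -2] = -5.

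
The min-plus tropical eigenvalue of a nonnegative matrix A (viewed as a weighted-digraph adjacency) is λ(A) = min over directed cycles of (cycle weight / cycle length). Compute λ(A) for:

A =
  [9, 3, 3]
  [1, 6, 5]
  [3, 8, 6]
λ(A) = 2

Enumerate directed cycles and compute their means (weight / length). Sample:
  cycle 0 → 0: weight = 9, length = 1, mean = 9/1 ≈ 9.000
  cycle 1 → 1: weight = 6, length = 1, mean = 6/1 ≈ 6.000
  cycle 2 → 2: weight = 6, length = 1, mean = 6/1 ≈ 6.000
  cycle 0 → 1 → 0: weight = 4, length = 2, mean = 4/2 ≈ 2.000
  cycle 0 → 2 → 0: weight = 6, length = 2, mean = 6/2 ≈ 3.000
  cycle 1 → 0 → 1: weight = 4, length = 2, mean = 4/2 ≈ 2.000
Minimum mean = 2.000, attained e.g. along the cycle 0 → 1 → 0 with weight 4 and length 2. So λ(A) = 4/2 = 2.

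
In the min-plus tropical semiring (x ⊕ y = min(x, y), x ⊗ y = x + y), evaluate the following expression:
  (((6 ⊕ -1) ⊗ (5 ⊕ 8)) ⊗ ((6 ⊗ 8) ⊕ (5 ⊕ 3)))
(((6 ⊕ -1) ⊗ (5 ⊕ 8)) ⊗ ((6 ⊗ 8) ⊕ (5 ⊕ 3))) = 7

Expand innermost to outermost. Recall ⊕ takes the minimum of its arguments and ⊗ takes their sum. Working out the expression (((6 ⊕ -1) ⊗ (5 ⊕ 8)) ⊗ ((6 ⊗ 8) ⊕ (5 ⊕ 3))) gives 7.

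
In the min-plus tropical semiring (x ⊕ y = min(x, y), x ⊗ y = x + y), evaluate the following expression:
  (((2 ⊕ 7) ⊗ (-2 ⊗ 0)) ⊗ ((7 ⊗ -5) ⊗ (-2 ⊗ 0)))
(((2 ⊕ 7) ⊗ (-2 ⊗ 0)) ⊗ ((7 ⊗ -5) ⊗ (-2 ⊗ 0))) = 0

Expand innermost to outermost. Recall ⊕ takes the minimum of its arguments and ⊗ takes their sum. Working out the expression (((2 ⊕ 7) ⊗ (-2 ⊗ 0)) ⊗ ((7 ⊗ -5) ⊗ (-2 ⊗ 0))) gives 0.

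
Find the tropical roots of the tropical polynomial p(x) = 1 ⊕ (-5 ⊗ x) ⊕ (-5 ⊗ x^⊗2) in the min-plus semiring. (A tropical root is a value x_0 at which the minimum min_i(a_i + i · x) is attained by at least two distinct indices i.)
Roots: {0, 6}

Each tropical root is a break point of the lower envelope of the lines y = a_i + i · x (there are 3 lines, with slopes 0, 1, ..., 2). Only the lines that attain the minimum somewhere contribute to roots; other lines are dominated. Here the surviving (envelope) indices are i = 2, i = 1, i = 0.
Intersections between consecutive envelope lines give the roots: for adjacent envelope indices i < j the intersection is x = (a_i − a_j) / (j − i). Reading off the sorted break points: {0, 6}.
Verification: at each break x_0, at least two indices attain the minimum of min_i(a_i + i · x_0).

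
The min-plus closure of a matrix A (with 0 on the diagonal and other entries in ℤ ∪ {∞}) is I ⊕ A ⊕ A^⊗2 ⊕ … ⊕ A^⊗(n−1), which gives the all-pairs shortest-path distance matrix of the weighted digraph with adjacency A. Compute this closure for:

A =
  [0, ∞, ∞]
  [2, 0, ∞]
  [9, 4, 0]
Closure =
  [0, ∞, ∞]
  [2, 0, ∞]
  [6, 4, 0]

This is the Floyd-Warshall all-pairs shortest-path computation. For each intermediate vertex k = 0, 1, …, 2, update dist[i][j] ← min(dist[i][j], dist[i][k] + dist[k][j]). The final matrix gives, for each (i, j), the minimum total weight of any directed path from i to j (possibly empty when i = j).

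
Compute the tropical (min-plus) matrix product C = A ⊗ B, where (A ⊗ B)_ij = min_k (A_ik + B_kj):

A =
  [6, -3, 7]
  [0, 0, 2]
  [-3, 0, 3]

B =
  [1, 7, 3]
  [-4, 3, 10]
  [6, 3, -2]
A ⊗ B =
  [-7, 0, 5]
  [-4, 3, 0]
  [-4, 3, 0]

Apply the min-plus product entry-by-entry:
  C[0][0] = min over k of (A[0][0] + B[0][0] = 6 + 1 = 7, A[0][1] + B[1][0] = -3 + -4 = -7, A[0][2] + B[2][0] = 7 + 6 = 13) = -7 (attained at k = 1)
  C[0][1] = min over k of (A[0][0] + B[0][1] = 6 + 7 = 13, A[0][1] + B[1][1] = -3 + 3 = 0, A[0][2] + B[2][1] = 7 + 3 = 10) = 0 (attained at k = 1)
  C[0][2] = min over k of (A[0][0] + B[0][2] = 6 + 3 = 9, A[0][1] + B[1][2] = -3 + 10 = 7, A[0][2] + B[2][2] = 7 + -2 = 5) = 5 (attained at k = 2)
  C[1][0] = min over k of (A[1][0] + B[0][0] = 0 + 1 = 1, A[1][1] + B[1][0] = 0 + -4 = -4, A[1][2] + B[2][0] = 2 + 6 = 8) = -4 (attained at k = 1)
  C[1][1] = min over k of (A[1][0] + B[0][1] = 0 + 7 = 7, A[1][1] + B[1][1] = 0 + 3 = 3, A[1][2] + B[2][1] = 2 + 3 = 5) = 3 (attained at k = 1)
  C[1][2] = min over k of (A[1][0] + B[0][2] = 0 + 3 = 3, A[1][1] + B[1][2] = 0 + 10 = 10, A[1][2] + B[2][2] = 2 + -2 = 0) = 0 (attained at k = 2)
  C[2][0] = min over k of (A[2][0] + B[0][0] = -3 + 1 = -2, A[2][1] + B[1][0] = 0 + -4 = -4, A[2][2] + B[2][0] = 3 + 6 = 9) = -4 (attained at k = 1)
  C[2][1] = min over k of (A[2][0] + B[0][1] = -3 + 7 = 4, A[2][1] + B[1][1] = 0 + 3 = 3, A[2][2] + B[2][1] = 3 + 3 = 6) = 3 (attained at k = 1)
  C[2][2] = min over k of (A[2][0] + B[0][2] = -3 + 3 = 0, A[2][1] + B[1][2] = 0 + 10 = 10, A[2][2] + B[2][2] = 3 + -2 = 1) = 0 (attained at k = 0)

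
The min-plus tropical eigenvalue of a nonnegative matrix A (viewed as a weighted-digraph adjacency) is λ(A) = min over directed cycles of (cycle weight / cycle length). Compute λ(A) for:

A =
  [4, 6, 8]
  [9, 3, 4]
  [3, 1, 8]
λ(A) = 5/2

Enumerate directed cycles and compute their means (weight / length). Sample:
  cycle 0 → 0: weight = 4, length = 1, mean = 4/1 ≈ 4.000
  cycle 1 → 1: weight = 3, length = 1, mean = 3/1 ≈ 3.000
  cycle 2 → 2: weight = 8, length = 1, mean = 8/1 ≈ 8.000
  cycle 0 → 1 → 0: weight = 15, length = 2, mean = 15/2 ≈ 7.500
  cycle 0 → 2 → 0: weight = 11, length = 2, mean = 11/2 ≈ 5.500
  cycle 1 → 0 → 1: weight = 15, length = 2, mean = 15/2 ≈ 7.500
Minimum mean = 2.500, attained e.g. along the cycle 1 → 2 → 1 with weight 5 and length 2. So λ(A) = 5/2 = 5/2.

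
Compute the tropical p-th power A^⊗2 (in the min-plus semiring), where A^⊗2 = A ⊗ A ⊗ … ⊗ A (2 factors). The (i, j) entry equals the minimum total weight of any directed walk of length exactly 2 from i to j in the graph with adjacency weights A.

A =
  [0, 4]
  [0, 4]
A^⊗2 =
  [0, 4]
  [0, 4]

Each entry (A^⊗2)_ij equals the minimum over all length-2 walks i = v_0 → v_1 → … → v_2 = j of Σ_t A[v_t][v_{t+1}]. For example, for (i, j) = (0, 1) we minimise over 2 possible intermediate vertex sequences; the minimum is 4, attained along the walk 0 → 0 → 1.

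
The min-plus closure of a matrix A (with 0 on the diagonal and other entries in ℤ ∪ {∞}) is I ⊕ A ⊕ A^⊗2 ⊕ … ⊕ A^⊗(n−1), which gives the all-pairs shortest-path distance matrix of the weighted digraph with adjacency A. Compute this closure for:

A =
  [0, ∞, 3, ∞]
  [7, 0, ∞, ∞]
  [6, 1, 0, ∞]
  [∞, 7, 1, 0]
Closure =
  [0, 4, 3, ∞]
  [7, 0, 10, ∞]
  [6, 1, 0, ∞]
  [7, 2, 1, 0]

This is the Floyd-Warshall all-pairs shortest-path computation. For each intermediate vertex k = 0, 1, …, 3, update dist[i][j] ← min(dist[i][j], dist[i][k] + dist[k][j]). The final matrix gives, for each (i, j), the minimum total weight of any directed path from i to j (possibly empty when i = j).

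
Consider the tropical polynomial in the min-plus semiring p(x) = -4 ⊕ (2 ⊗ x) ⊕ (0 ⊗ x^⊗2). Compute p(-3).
p(-3) = -6

A tropical monomial a ⊗ x^⊗i evaluates to a + i · x. Evaluating each term at x = -3:
  Term 0 contributes -4 + 0 · -3 = -4
  Term 1 contributes 2 + 1 · -3 = -1
  Term 2 contributes 0 + 2 · -3 = -6
p(-3) = ⊕ of these = min[-4, -1, -6] = -6.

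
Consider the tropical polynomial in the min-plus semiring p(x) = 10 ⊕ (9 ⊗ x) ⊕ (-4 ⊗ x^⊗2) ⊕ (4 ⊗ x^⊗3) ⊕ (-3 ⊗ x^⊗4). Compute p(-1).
p(-1) = -7

A tropical monomial a ⊗ x^⊗i evaluates to a + i · x. Evaluating each term at x = -1:
  Term 0 contributes 10 + 0 · -1 = 10
  Term 1 contributes 9 + 1 · -1 = 8
  Term 2 contributes -4 + 2 · -1 = -6
  Term 3 contributes 4 + 3 · -1 = 1
  Term 4 contributes -3 + 4 · -1 = -7
p(-1) = ⊕ of these = min[10, 8, -6, 1, -7] = -7.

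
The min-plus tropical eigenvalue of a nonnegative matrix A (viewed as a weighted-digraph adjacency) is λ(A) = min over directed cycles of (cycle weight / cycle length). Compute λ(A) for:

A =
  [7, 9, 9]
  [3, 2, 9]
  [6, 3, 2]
λ(A) = 2

Enumerate directed cycles and compute their means (weight / length). Sample:
  cycle 0 → 0: weight = 7, length = 1, mean = 7/1 ≈ 7.000
  cycle 1 → 1: weight = 2, length = 1, mean = 2/1 ≈ 2.000
  cycle 2 → 2: weight = 2, length = 1, mean = 2/1 ≈ 2.000
  cycle 0 → 1 → 0: weight = 12, length = 2, mean = 12/2 ≈ 6.000
  cycle 0 → 2 → 0: weight = 15, length = 2, mean = 15/2 ≈ 7.500
  cycle 1 → 0 → 1: weight = 12, length = 2, mean = 12/2 ≈ 6.000
Minimum mean = 2.000, attained e.g. along the cycle 1 → 1 with weight 2 and length 1. So λ(A) = 2/1 = 2.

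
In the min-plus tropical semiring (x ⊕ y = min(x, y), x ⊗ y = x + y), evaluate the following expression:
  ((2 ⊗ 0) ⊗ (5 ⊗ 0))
((2 ⊗ 0) ⊗ (5 ⊗ 0)) = 7

Expand innermost to outermost. Recall ⊕ takes the minimum of its arguments and ⊗ takes their sum. Working out the expression ((2 ⊗ 0) ⊗ (5 ⊗ 0)) gives 7.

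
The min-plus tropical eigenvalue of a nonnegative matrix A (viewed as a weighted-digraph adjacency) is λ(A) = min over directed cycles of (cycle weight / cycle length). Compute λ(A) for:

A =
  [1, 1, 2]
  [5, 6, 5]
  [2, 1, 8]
λ(A) = 1

Enumerate directed cycles and compute their means (weight / length). Sample:
  cycle 0 → 0: weight = 1, length = 1, mean = 1/1 ≈ 1.000
  cycle 1 → 1: weight = 6, length = 1, mean = 6/1 ≈ 6.000
  cycle 2 → 2: weight = 8, length = 1, mean = 8/1 ≈ 8.000
  cycle 0 → 1 → 0: weight = 6, length = 2, mean = 6/2 ≈ 3.000
  cycle 0 → 2 → 0: weight = 4, length = 2, mean = 4/2 ≈ 2.000
  cycle 1 → 0 → 1: weight = 6, length = 2, mean = 6/2 ≈ 3.000
Minimum mean = 1.000, attained e.g. along the cycle 0 → 0 with weight 1 and length 1. So λ(A) = 1/1 = 1.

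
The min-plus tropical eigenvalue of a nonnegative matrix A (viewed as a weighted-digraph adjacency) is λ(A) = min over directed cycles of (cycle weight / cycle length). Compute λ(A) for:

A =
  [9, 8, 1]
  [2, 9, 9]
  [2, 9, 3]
λ(A) = 3/2

Enumerate directed cycles and compute their means (weight / length). Sample:
  cycle 0 → 0: weight = 9, length = 1, mean = 9/1 ≈ 9.000
  cycle 1 → 1: weight = 9, length = 1, mean = 9/1 ≈ 9.000
  cycle 2 → 2: weight = 3, length = 1, mean = 3/1 ≈ 3.000
  cycle 0 → 1 → 0: weight = 10, length = 2, mean = 10/2 ≈ 5.000
  cycle 0 → 2 → 0: weight = 3, length = 2, mean = 3/2 ≈ 1.500
  cycle 1 → 0 → 1: weight = 10, length = 2, mean = 10/2 ≈ 5.000
Minimum mean = 1.500, attained e.g. along the cycle 0 → 2 → 0 with weight 3 and length 2. So λ(A) = 3/2 = 3/2.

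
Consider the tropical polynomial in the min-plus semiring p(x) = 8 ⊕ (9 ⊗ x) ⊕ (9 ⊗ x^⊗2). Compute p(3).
p(3) = 8

A tropical monomial a ⊗ x^⊗i evaluates to a + i · x. Evaluating each term at x = 3:
  Term 0 contributes 8 + 0 · 3 = 8
  Term 1 contributes 9 + 1 · 3 = 12
  Term 2 contributes 9 + 2 · 3 = 15
p(3) = ⊕ of these = min[8, 12, 15] = 8.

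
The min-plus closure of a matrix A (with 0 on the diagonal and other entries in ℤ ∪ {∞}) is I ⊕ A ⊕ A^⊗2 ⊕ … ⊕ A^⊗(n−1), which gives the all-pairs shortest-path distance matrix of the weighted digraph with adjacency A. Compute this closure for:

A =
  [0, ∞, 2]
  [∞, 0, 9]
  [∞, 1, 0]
Closure =
  [0, 3, 2]
  [∞, 0, 9]
  [∞, 1, 0]

This is the Floyd-Warshall all-pairs shortest-path computation. For each intermediate vertex k = 0, 1, …, 2, update dist[i][j] ← min(dist[i][j], dist[i][k] + dist[k][j]). The final matrix gives, for each (i, j), the minimum total weight of any directed path from i to j (possibly empty when i = j).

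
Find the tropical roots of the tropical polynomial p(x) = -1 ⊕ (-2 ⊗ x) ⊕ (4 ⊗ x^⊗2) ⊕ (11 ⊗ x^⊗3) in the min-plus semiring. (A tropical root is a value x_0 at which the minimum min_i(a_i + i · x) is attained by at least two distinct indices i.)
Roots: {-7, -6, 1}

Each tropical root is a break point of the lower envelope of the lines y = a_i + i · x (there are 4 lines, with slopes 0, 1, ..., 3). Only the lines that attain the minimum somewhere contribute to roots; other lines are dominated. Here the surviving (envelope) indices are i = 3, i = 2, i = 1, i = 0.
Intersections between consecutive envelope lines give the roots: for adjacent envelope indices i < j the intersection is x = (a_i − a_j) / (j − i). Reading off the sorted break points: {-7, -6, 1}.
Verification: at each break x_0, at least two indices attain the minimum of min_i(a_i + i · x_0).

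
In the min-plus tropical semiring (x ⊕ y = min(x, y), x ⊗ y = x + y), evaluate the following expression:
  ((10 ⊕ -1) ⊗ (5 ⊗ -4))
((10 ⊕ -1) ⊗ (5 ⊗ -4)) = 0

Expand innermost to outermost. Recall ⊕ takes the minimum of its arguments and ⊗ takes their sum. Working out the expression ((10 ⊕ -1) ⊗ (5 ⊗ -4)) gives 0.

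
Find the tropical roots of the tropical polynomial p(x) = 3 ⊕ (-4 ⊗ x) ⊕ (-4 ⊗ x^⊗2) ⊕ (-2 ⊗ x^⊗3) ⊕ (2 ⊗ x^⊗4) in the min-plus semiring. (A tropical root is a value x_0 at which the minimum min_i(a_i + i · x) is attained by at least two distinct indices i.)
Roots: {-4, -2, 0, 7}

Each tropical root is a break point of the lower envelope of the lines y = a_i + i · x (there are 5 lines, with slopes 0, 1, ..., 4). Only the lines that attain the minimum somewhere contribute to roots; other lines are dominated. Here the surviving (envelope) indices are i = 4, i = 3, i = 2, i = 1, i = 0.
Intersections between consecutive envelope lines give the roots: for adjacent envelope indices i < j the intersection is x = (a_i − a_j) / (j − i). Reading off the sorted break points: {-4, -2, 0, 7}.
Verification: at each break x_0, at least two indices attain the minimum of min_i(a_i + i · x_0).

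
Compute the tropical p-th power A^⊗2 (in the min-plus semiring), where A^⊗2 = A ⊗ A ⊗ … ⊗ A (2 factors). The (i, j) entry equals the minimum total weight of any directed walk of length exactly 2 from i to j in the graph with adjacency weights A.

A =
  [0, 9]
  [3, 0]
A^⊗2 =
  [0, 9]
  [3, 0]

Each entry (A^⊗2)_ij equals the minimum over all length-2 walks i = v_0 → v_1 → … → v_2 = j of Σ_t A[v_t][v_{t+1}]. For example, for (i, j) = (0, 1) we minimise over 2 possible intermediate vertex sequences; the minimum is 9, attained along the walk 0 → 0 → 1.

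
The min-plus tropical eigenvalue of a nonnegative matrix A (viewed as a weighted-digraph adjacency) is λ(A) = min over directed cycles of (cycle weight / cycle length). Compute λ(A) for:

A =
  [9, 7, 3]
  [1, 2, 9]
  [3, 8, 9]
λ(A) = 2

Enumerate directed cycles and compute their means (weight / length). Sample:
  cycle 0 → 0: weight = 9, length = 1, mean = 9/1 ≈ 9.000
  cycle 1 → 1: weight = 2, length = 1, mean = 2/1 ≈ 2.000
  cycle 2 → 2: weight = 9, length = 1, mean = 9/1 ≈ 9.000
  cycle 0 → 1 → 0: weight = 8, length = 2, mean = 8/2 ≈ 4.000
  cycle 0 → 2 → 0: weight = 6, length = 2, mean = 6/2 ≈ 3.000
  cycle 1 → 0 → 1: weight = 8, length = 2, mean = 8/2 ≈ 4.000
Minimum mean = 2.000, attained e.g. along the cycle 1 → 1 with weight 2 and length 1. So λ(A) = 2/1 = 2.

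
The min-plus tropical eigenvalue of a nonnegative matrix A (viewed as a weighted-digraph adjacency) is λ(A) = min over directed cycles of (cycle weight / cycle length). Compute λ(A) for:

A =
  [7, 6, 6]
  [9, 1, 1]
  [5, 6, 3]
λ(A) = 1

Enumerate directed cycles and compute their means (weight / length). Sample:
  cycle 0 → 0: weight = 7, length = 1, mean = 7/1 ≈ 7.000
  cycle 1 → 1: weight = 1, length = 1, mean = 1/1 ≈ 1.000
  cycle 2 → 2: weight = 3, length = 1, mean = 3/1 ≈ 3.000
  cycle 0 → 1 → 0: weight = 15, length = 2, mean = 15/2 ≈ 7.500
  cycle 0 → 2 → 0: weight = 11, length = 2, mean = 11/2 ≈ 5.500
  cycle 1 → 0 → 1: weight = 15, length = 2, mean = 15/2 ≈ 7.500
Minimum mean = 1.000, attained e.g. along the cycle 1 → 1 with weight 1 and length 1. So λ(A) = 1/1 = 1.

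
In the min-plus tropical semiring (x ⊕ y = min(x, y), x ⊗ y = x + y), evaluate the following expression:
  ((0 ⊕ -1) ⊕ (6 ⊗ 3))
((0 ⊕ -1) ⊕ (6 ⊗ 3)) = -1

Expand innermost to outermost. Recall ⊕ takes the minimum of its arguments and ⊗ takes their sum. Working out the expression ((0 ⊕ -1) ⊕ (6 ⊗ 3)) gives -1.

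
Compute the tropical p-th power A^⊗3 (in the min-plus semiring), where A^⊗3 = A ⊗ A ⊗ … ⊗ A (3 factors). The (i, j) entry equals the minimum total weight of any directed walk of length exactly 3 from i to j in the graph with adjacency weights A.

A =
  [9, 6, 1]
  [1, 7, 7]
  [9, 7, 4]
A^⊗3 =
  [9, 12, 8]
  [8, 9, 6]
  [12, 14, 9]

Each entry (A^⊗3)_ij equals the minimum over all length-3 walks i = v_0 → v_1 → … → v_3 = j of Σ_t A[v_t][v_{t+1}]. For example, for (i, j) = (0, 2) we minimise over 9 possible intermediate vertex sequences; the minimum is 8, attained along the walk 0 → 1 → 0 → 2.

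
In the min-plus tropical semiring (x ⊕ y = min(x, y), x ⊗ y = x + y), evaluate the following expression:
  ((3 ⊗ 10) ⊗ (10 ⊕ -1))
((3 ⊗ 10) ⊗ (10 ⊕ -1)) = 12

Expand innermost to outermost. Recall ⊕ takes the minimum of its arguments and ⊗ takes their sum. Working out the expression ((3 ⊗ 10) ⊗ (10 ⊕ -1)) gives 12.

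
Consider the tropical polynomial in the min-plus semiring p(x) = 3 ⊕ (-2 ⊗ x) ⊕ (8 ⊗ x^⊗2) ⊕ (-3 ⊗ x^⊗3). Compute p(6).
p(6) = 3

A tropical monomial a ⊗ x^⊗i evaluates to a + i · x. Evaluating each term at x = 6:
  Term 0 contributes 3 + 0 · 6 = 3
  Term 1 contributes -2 + 1 · 6 = 4
  Term 2 contributes 8 + 2 · 6 = 20
  Term 3 contributes -3 + 3 · 6 = 15
p(6) = ⊕ of these = min[3, 4, 20, 15] = 3.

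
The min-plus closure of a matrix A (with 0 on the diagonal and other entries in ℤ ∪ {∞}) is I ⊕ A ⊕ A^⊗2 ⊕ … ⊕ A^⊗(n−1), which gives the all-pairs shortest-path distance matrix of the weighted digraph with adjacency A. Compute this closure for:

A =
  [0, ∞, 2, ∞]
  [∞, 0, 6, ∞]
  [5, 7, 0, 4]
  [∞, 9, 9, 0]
Closure =
  [0, 9, 2, 6]
  [11, 0, 6, 10]
  [5, 7, 0, 4]
  [14, 9, 9, 0]

This is the Floyd-Warshall all-pairs shortest-path computation. For each intermediate vertex k = 0, 1, …, 3, update dist[i][j] ← min(dist[i][j], dist[i][k] + dist[k][j]). The final matrix gives, for each (i, j), the minimum total weight of any directed path from i to j (possibly empty when i = j).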